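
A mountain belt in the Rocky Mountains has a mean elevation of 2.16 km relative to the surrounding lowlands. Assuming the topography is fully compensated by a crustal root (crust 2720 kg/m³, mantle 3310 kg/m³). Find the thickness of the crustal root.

9.96 km

Equating mass per unit area of the two columns: the weight of the topography is balanced by the buoyancy of the root, ρ_c h = (ρ_m − ρ_c) r.
r = h · ρ_c / (ρ_m − ρ_c) = 2.16 km × 2720 / (3310 − 2720) = 9.96 km.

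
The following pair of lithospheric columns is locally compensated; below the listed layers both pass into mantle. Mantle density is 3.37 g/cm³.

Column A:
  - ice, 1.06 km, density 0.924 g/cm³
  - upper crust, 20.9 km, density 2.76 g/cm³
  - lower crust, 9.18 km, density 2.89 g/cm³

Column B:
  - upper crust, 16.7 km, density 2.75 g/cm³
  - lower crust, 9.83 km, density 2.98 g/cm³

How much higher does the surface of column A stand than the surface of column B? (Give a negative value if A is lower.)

1.65 km

For any compensation level in the mantle, the mantle terms cancel and isostasy reduces to e = (Σt_A − Σt_B) − (Σ(ρt)_A − Σ(ρt)_B) / ρ_m.
Σt_A = 31.14 km; Σt_B = 26.53 km; Σ(ρt)_A = 85.19364; Σ(ρt)_B = 75.2184 (in km·g/cm³).
e = (31.14 − 26.53) − (85.19364 − 75.2184) / 3.37 = 1.65 km.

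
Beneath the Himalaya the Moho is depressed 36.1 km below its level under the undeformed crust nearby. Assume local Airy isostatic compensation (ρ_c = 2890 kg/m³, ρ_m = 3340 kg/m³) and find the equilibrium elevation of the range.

5.62 km

Isostatic balance requires: ρ_c h = (ρ_m − ρ_c) r.
h = r (ρ_m − ρ_c) / ρ_c = 36.1 km × (3340 − 2890) / 2890 = 5.62 km.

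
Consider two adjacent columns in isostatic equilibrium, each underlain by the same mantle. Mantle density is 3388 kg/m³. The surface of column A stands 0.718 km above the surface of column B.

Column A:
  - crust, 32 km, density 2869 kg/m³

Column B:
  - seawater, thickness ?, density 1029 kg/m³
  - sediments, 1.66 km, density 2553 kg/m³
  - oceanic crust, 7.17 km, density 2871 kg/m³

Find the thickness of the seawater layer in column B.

3.85 km

Take the compensation level at the base of the deeper column (depth z_c below the surface of column A) and equate Σ ρ_i t_i down to z_c; mantle fills any gap and the z_c terms cancel.
Column A: 32×2869 + (z_c − 32)×3388
Column B: 0.718×0 + x×1029 + 1.66×2553 + 7.17×2871 + (z_c − 0.718 − 8.83 − x)×3388
The z_c×3388 term appears on both sides and cancels. Collect the known terms of each column as K = Σ(ρt)_known − 3388 × (depth of known layers): K_A = 91808 − 3388×32 = −16608; K_B = 24823.05 − 3388×(0.718 + 8.83) = −7525.574.
Balance: K_A = K_B − x×(3388 − 1029), so x = (K_B − K_A)/(3388 − 1029) = 9082.43/2359 = 3.85 km.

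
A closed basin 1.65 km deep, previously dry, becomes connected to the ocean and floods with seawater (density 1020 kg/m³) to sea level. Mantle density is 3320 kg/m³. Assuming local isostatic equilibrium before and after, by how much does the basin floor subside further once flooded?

After flooding the water column is d + s deep. Its weight must equal the weight of mantle displaced by the extra subsidence s: (d + s) ρ_w = s ρ_m.
s = d ρ_w / (ρ_m − ρ_w) = 1.65 km × 1020/(3320 − 1020) = 0.732 km.

0.732 km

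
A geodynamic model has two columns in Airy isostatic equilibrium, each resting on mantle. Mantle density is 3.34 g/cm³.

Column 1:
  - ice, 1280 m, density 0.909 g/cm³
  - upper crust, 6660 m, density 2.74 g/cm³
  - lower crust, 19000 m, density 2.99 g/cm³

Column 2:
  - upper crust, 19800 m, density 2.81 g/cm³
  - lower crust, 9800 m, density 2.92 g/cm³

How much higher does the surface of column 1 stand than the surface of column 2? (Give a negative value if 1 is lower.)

For any compensation level in the mantle, the mantle terms cancel and isostasy reduces to e = (Σt_1 − Σt_2) − (Σ(ρt)_1 − Σ(ρt)_2) / ρ_m.
Σt_1 = 26940 m; Σt_2 = 29600 m; Σ(ρt)_1 = 76221.92; Σ(ρt)_2 = 84254 (in m·g/cm³).
e = (26940 − 29600) − (76221.92 − 84254) / 3.34 = −255 m.

−255 m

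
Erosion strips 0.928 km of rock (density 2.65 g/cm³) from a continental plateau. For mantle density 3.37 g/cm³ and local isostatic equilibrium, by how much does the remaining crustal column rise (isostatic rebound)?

0.73 km

Unloading: uplift u = e ρ_c/ρ_m = 0.928 km × 2.65/3.37 = 0.73 km.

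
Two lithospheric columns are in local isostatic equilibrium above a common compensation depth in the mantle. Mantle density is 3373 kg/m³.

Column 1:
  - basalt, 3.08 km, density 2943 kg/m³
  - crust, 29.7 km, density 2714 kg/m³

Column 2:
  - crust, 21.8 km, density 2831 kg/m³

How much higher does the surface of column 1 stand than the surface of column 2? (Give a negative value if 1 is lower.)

2.69 km

For any compensation level in the mantle, the mantle terms cancel and isostasy reduces to e = (Σt_1 − Σt_2) − (Σ(ρt)_1 − Σ(ρt)_2) / ρ_m.
Σt_1 = 32.78 km; Σt_2 = 21.8 km; Σ(ρt)_1 = 89670.24; Σ(ρt)_2 = 61715.8 (in km·kg/m³).
e = (32.78 − 21.8) − (89670.24 − 61715.8) / 3373 = 2.69 km.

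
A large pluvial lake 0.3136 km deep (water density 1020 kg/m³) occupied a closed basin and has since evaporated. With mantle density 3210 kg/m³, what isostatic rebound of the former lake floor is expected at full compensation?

0.0996 km

u = d ρ_w/ρ_m = 0.3136 km × 1020/3210 = 0.0996 km.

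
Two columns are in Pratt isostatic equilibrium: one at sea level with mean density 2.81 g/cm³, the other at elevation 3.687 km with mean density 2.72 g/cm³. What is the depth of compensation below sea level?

111 km

ρ_ref D = ρ (D + h) → D (ρ_ref − ρ) = ρ h.
D = ρ h/(ρ_ref − ρ) = 2.72 × 3.687 km/(2.81 − 2.72) = 111 km.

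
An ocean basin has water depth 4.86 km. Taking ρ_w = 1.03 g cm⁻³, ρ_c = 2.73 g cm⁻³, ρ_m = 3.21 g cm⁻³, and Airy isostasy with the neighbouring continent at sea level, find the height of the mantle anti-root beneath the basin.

Balancing pressure at the compensation depth: replacing crust with seawater at the top is compensated by replacing crust with mantle at the base: d (ρ_c − ρ_w) = a (ρ_m − ρ_c).
a = d (ρ_c − ρ_w)/(ρ_m − ρ_c) = 4.86 km × 1.7/0.48 = 17.2 km.

17.2 km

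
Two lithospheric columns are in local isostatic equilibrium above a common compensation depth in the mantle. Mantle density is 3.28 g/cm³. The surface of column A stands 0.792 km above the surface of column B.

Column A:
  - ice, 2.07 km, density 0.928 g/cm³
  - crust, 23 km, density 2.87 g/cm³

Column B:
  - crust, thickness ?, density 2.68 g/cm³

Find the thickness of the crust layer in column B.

19.5 km

Take the compensation level at the base of the deeper column (depth z_c below the surface of column A) and equate Σ ρ_i t_i down to z_c; mantle fills any gap and the z_c terms cancel.
Column A: 2.07×0.928 + 23×2.87 + (z_c − 25.07)×3.28
Column B: 0.792×0 + x×2.68 + (z_c − 0.792 − 0 − x)×3.28
The z_c×3.28 term appears on both sides and cancels. Collect the known terms of each column as K = Σ(ρt)_known − 3.28 × (depth of known layers): K_A = 67.93096 − 3.28×25.07 = −14.29864; K_B = 0 − 3.28×(0.792 + 0) = −2.59776.
Balance: K_A = K_B − x×(3.28 − 2.68), so x = (K_B − K_A)/(3.28 − 2.68) = 11.7009/0.6 = 19.5 km.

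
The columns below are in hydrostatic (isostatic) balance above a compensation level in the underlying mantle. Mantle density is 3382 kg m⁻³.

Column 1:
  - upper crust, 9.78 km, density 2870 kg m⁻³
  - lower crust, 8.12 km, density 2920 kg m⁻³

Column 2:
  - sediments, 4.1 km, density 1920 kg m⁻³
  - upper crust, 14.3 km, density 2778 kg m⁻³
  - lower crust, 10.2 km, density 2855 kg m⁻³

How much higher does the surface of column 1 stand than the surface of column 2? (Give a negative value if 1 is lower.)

−3.33 km

For any compensation level in the mantle, the mantle terms cancel and isostasy reduces to e = (Σt_1 − Σt_2) − (Σ(ρt)_1 − Σ(ρt)_2) / ρ_m.
Σt_1 = 17.9 km; Σt_2 = 28.6 km; Σ(ρt)_1 = 51779; Σ(ρt)_2 = 76718.4 (in km·kg m⁻³).
e = (17.9 − 28.6) − (51779 − 76718.4) / 3382 = −3.33 km.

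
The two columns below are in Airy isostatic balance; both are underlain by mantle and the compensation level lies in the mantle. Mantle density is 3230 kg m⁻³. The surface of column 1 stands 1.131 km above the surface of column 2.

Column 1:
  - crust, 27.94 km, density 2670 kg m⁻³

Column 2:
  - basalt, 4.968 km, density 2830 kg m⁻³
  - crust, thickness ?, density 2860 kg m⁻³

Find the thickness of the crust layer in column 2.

27 km

Take the compensation level at the base of the deeper column (depth z_c below the surface of column 1) and equate Σ ρ_i t_i down to z_c; mantle fills any gap and the z_c terms cancel.
Column 1: 27.94×2670 + (z_c − 27.94)×3230
Column 2: 1.131×0 + 4.968×2830 + x×2860 + (z_c − 1.131 − 4.968 − x)×3230
The z_c×3230 term appears on both sides and cancels. Collect the known terms of each column as K = Σ(ρt)_known − 3230 × (depth of known layers): K_1 = 74599.8 − 3230×27.94 = −15646.4; K_2 = 14059.44 − 3230×(1.131 + 4.968) = −5640.33.
Balance: K_1 = K_2 − x×(3230 − 2860), so x = (K_2 − K_1)/(3230 − 2860) = 10006.1/370 = 27 km.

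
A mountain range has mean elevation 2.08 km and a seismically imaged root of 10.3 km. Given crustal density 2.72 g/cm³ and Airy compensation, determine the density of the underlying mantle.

3.27 g/cm³

Airy balance: ρ_c h = (ρ_m − ρ_c) r → ρ_m = ρ_c (1 + h/r).
ρ_m = 2.72 × (1 + 2.08 km/10.3 km) = 3.27 g/cm³.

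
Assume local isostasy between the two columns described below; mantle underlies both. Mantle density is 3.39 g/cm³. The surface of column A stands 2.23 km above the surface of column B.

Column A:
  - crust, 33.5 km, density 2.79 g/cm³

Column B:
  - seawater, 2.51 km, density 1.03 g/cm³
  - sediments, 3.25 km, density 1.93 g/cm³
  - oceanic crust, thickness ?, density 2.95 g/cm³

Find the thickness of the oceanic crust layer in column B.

Take the compensation level at the base of the deeper column (depth z_c below the surface of column A) and equate Σ ρ_i t_i down to z_c; mantle fills any gap and the z_c terms cancel.
Column A: 33.5×2.79 + (z_c − 33.5)×3.39
Column B: 2.23×0 + 2.51×1.03 + 3.25×1.93 + x×2.95 + (z_c − 2.23 − 5.76 − x)×3.39
The z_c×3.39 term appears on both sides and cancels. Collect the known terms of each column as K = Σ(ρt)_known − 3.39 × (depth of known layers): K_A = 93.465 − 3.39×33.5 = −20.1; K_B = 8.8578 − 3.39×(2.23 + 5.76) = −18.2283.
Balance: K_A = K_B − x×(3.39 − 2.95), so x = (K_B − K_A)/(3.39 − 2.95) = 1.8717/0.44 = 4.25 km.

4.25 km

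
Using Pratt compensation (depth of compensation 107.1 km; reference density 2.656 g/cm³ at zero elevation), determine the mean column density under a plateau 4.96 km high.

Pratt balance: ρ_ref D = ρ (D + h).
ρ = ρ_ref D/(D + h) = 2.656 × 107.1 km/(107.1 km + 4.96 km) = 2.54 g/cm³.

2.54 g/cm³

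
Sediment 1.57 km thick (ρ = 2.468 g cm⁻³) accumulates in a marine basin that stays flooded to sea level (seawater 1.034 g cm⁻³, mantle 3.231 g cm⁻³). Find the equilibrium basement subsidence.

Submarine loading: the sediment displaces seawater, and the subsidence is in turn flooded, so s (ρ_m − ρ_w) = t (ρ_sed − ρ_w).
s = 1.57 km × (2.468 − 1.034) / (3.231 − 1.034) = 1.02 km.

1.02 km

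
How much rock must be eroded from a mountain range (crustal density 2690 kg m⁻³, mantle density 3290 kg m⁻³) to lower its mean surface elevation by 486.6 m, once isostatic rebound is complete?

2670 m

Net drop Δ = e − u = e − e ρ_c/ρ_m = e (ρ_m − ρ_c)/ρ_m.
e = Δ ρ_m/(ρ_m − ρ_c) = 486.6 m × 3290/600 = 2670 m.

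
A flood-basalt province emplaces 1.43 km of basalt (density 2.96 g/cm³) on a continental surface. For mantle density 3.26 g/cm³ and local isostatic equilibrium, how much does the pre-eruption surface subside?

Subaerial loading: s = t ρ_load / ρ_m.
s = 1.43 km × 2.96/3.26 = 1.3 km.

1.3 km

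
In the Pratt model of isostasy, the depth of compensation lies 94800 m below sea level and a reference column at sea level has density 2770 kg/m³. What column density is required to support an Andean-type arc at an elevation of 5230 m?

2630 kg/m³

Pratt balance: ρ_ref D = ρ (D + h).
ρ = ρ_ref D/(D + h) = 2770 × 94800 m/(94800 m + 5230 m) = 2630 kg/m³.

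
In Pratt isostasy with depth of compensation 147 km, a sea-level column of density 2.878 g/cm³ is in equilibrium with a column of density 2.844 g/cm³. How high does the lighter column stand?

1.76 km

ρ_ref D = ρ (D + h) → h = D (ρ_ref − ρ)/ρ.
h = 147 km × (2.878 − 2.844)/2.844 = 1.76 km.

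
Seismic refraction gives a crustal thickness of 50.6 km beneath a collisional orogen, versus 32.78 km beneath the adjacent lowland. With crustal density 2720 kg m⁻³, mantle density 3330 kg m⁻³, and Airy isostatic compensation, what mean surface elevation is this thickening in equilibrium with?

3.26 km

Excess crust Δ = 50.6 km − 32.78 km = 17.82 km, split between elevation h and root r with h + r = Δ.
Airy balance ρ_c h = (ρ_m − ρ_c) r gives r = h ρ_c/(ρ_m − ρ_c), so h (1 + ρ_c/(ρ_m − ρ_c)) = Δ, i.e. h = Δ (ρ_m − ρ_c)/ρ_m.
h = 17.82 km × 610/3330 = 3.26 km.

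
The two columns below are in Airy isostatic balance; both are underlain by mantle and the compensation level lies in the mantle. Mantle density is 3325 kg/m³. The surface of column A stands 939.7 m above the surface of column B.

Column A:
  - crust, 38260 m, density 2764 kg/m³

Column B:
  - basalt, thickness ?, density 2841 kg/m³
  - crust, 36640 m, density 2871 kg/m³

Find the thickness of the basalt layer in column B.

3520 m

Take the compensation level at the base of the deeper column (depth z_c below the surface of column A) and equate Σ ρ_i t_i down to z_c; mantle fills any gap and the z_c terms cancel.
Column A: 38260×2764 + (z_c − 38260)×3325
Column B: 939.7×0 + x×2841 + 36640×2871 + (z_c − 939.7 − 36640 − x)×3325
The z_c×3325 term appears on both sides and cancels. Collect the known terms of each column as K = Σ(ρt)_known − 3325 × (depth of known layers): K_A = 105750640 − 3325×38260 = −21463860; K_B = 105193440 − 3325×(939.7 + 36640) = −19759062.5.
Balance: K_A = K_B − x×(3325 − 2841), so x = (K_B − K_A)/(3325 − 2841) = 1704800/484 = 3520 m.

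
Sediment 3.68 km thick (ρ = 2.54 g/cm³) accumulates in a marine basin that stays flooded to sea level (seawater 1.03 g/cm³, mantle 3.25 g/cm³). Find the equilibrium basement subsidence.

2.5 km

Submarine loading: the sediment displaces seawater, and the subsidence is in turn flooded, so s (ρ_m − ρ_w) = t (ρ_sed − ρ_w).
s = 3.68 km × (2.54 − 1.03) / (3.25 − 1.03) = 2.5 km.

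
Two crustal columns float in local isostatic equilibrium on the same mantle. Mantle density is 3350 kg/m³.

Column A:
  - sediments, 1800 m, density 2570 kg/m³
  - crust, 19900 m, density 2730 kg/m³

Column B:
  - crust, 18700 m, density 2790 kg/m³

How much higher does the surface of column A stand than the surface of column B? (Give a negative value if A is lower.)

976 m

For any compensation level in the mantle, the mantle terms cancel and isostasy reduces to e = (Σt_A − Σt_B) − (Σ(ρt)_A − Σ(ρt)_B) / ρ_m.
Σt_A = 21700 m; Σt_B = 18700 m; Σ(ρt)_A = 58953000; Σ(ρt)_B = 52173000 (in m·kg/m³).
e = (21700 − 18700) − (58953000 − 52173000) / 3350 = 976 m.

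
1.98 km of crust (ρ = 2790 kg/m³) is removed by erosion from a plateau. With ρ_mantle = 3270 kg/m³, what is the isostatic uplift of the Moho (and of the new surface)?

1.69 km

Unloading: uplift u = e ρ_c/ρ_m = 1.98 km × 2790/3270 = 1.69 km.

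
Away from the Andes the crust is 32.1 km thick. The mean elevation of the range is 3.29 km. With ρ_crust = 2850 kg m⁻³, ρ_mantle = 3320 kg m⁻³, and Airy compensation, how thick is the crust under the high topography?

Root depth r = h ρ_c / (ρ_m − ρ_c) = 3.29 km × 2850 / 470 = 19.95 km.
Total thickness = T + h + r = 32.1 km + 3.29 km + 19.95 km = 55.3 km.

55.3 km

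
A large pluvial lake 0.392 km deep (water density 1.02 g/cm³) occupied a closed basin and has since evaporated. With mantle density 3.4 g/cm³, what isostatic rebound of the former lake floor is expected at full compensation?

0.118 km

u = d ρ_w/ρ_m = 0.392 km × 1.02/3.4 = 0.118 km.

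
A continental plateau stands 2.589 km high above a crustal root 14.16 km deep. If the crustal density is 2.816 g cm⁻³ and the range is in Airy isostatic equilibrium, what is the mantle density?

Airy balance: ρ_c h = (ρ_m − ρ_c) r → ρ_m = ρ_c (1 + h/r).
ρ_m = 2.816 × (1 + 2.589 km/14.16 km) = 3.33 g cm⁻³.

3.33 g cm⁻³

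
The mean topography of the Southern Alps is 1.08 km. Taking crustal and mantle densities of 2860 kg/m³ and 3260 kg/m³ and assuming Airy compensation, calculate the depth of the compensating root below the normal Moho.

7.72 km

Equating mass per unit area of the two columns: the weight of the topography is balanced by the buoyancy of the root, ρ_c h = (ρ_m − ρ_c) r.
r = h · ρ_c / (ρ_m − ρ_c) = 1.08 km × 2860 / (3260 − 2860) = 7.72 km.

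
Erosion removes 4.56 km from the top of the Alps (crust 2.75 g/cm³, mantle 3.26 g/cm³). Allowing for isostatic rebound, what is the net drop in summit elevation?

0.713 km

Rebound u = e ρ_c/ρ_m = 4.56 km × 2.75/3.26 = 3.847 km.
Net surface drop = e − u = 4.56 km − 3.847 km = e (ρ_m − ρ_c)/ρ_m = 0.713 km.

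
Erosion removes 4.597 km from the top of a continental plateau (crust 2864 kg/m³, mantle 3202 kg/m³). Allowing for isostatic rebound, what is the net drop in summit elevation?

Rebound u = e ρ_c/ρ_m = 4.597 km × 2864/3202 = 4.112 km.
Net surface drop = e − u = 4.597 km − 4.112 km = e (ρ_m − ρ_c)/ρ_m = 0.485 km.

0.485 km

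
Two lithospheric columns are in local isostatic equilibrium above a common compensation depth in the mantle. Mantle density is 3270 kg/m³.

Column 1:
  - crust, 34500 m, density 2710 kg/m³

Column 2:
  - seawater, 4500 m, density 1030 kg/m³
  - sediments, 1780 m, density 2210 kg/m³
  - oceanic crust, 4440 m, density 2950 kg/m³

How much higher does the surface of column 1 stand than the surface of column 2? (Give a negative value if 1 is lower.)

1810 m

For any compensation level in the mantle, the mantle terms cancel and isostasy reduces to e = (Σt_1 − Σt_2) − (Σ(ρt)_1 − Σ(ρt)_2) / ρ_m.
Σt_1 = 34500 m; Σt_2 = 10720 m; Σ(ρt)_1 = 93495000; Σ(ρt)_2 = 21666800 (in m·kg/m³).
e = (34500 − 10720) − (93495000 − 21666800) / 3270 = 1810 m.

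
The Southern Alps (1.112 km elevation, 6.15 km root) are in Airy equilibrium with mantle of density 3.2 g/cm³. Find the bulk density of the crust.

ρ_c h = (ρ_m − ρ_c) r → ρ_c (h + r) = ρ_m r → ρ_c = ρ_m r / (h + r).
ρ_c = 3.2 × 6.15 km / (1.112 km + 6.15 km) = 2.71 g/cm³.

2.71 g/cm³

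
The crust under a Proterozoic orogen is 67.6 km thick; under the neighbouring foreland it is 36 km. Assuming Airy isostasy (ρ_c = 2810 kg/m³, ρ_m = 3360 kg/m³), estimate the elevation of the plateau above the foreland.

Excess crust Δ = 67.6 km − 36 km = 31.6 km, split between elevation h and root r with h + r = Δ.
Airy balance ρ_c h = (ρ_m − ρ_c) r gives r = h ρ_c/(ρ_m − ρ_c), so h (1 + ρ_c/(ρ_m − ρ_c)) = Δ, i.e. h = Δ (ρ_m − ρ_c)/ρ_m.
h = 31.6 km × 550/3360 = 5.17 km.

5.17 km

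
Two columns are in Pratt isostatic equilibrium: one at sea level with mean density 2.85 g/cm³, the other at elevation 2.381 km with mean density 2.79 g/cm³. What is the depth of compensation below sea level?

111 km

ρ_ref D = ρ (D + h) → D (ρ_ref − ρ) = ρ h.
D = ρ h/(ρ_ref − ρ) = 2.79 × 2.381 km/(2.85 − 2.79) = 111 km.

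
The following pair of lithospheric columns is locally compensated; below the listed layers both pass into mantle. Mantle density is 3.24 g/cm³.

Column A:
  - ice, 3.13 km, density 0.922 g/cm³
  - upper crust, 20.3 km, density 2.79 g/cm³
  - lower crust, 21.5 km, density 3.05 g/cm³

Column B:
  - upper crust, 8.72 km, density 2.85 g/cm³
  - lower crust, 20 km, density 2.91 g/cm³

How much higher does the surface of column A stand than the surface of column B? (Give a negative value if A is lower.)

3.23 km

For any compensation level in the mantle, the mantle terms cancel and isostasy reduces to e = (Σt_A − Σt_B) − (Σ(ρt)_A − Σ(ρt)_B) / ρ_m.
Σt_A = 44.93 km; Σt_B = 28.72 km; Σ(ρt)_A = 125.09786; Σ(ρt)_B = 83.052 (in km·g/cm³).
e = (44.93 − 28.72) − (125.09786 − 83.052) / 3.24 = 3.23 km.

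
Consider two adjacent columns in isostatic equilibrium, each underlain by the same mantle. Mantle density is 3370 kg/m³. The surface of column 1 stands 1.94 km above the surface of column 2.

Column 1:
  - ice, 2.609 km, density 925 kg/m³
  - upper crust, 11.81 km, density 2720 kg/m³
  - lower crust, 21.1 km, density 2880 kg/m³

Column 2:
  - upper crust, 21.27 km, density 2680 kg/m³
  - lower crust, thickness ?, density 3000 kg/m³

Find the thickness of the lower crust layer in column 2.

8.6 km

Take the compensation level at the base of the deeper column (depth z_c below the surface of column 1) and equate Σ ρ_i t_i down to z_c; mantle fills any gap and the z_c terms cancel.
Column 1: 2.609×925 + 11.81×2720 + 21.1×2880 + (z_c − 35.519)×3370
Column 2: 1.94×0 + 21.27×2680 + x×3000 + (z_c − 1.94 − 21.27 − x)×3370
The z_c×3370 term appears on both sides and cancels. Collect the known terms of each column as K = Σ(ρt)_known − 3370 × (depth of known layers): K_1 = 95304.525 − 3370×35.519 = −24394.505; K_2 = 57003.6 − 3370×(1.94 + 21.27) = −21214.1.
Balance: K_1 = K_2 − x×(3370 − 3000), so x = (K_2 − K_1)/(3370 − 3000) = 3180.41/370 = 8.6 km.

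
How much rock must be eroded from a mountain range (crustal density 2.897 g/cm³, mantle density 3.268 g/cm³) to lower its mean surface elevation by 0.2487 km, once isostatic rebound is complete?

2.19 km

Net drop Δ = e − u = e − e ρ_c/ρ_m = e (ρ_m − ρ_c)/ρ_m.
e = Δ ρ_m/(ρ_m − ρ_c) = 0.2487 km × 3.268/0.371 = 2.19 km.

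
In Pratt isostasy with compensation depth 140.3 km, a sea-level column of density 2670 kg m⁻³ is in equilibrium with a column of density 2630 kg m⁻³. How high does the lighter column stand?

ρ_ref D = ρ (D + h) → h = D (ρ_ref − ρ)/ρ.
h = 140.3 km × (2670 − 2630)/2630 = 2.13 km.

2.13 km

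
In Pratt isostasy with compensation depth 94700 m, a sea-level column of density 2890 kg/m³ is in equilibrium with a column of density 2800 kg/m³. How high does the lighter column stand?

ρ_ref D = ρ (D + h) → h = D (ρ_ref − ρ)/ρ.
h = 94700 m × (2890 − 2800)/2800 = 3040 m.

3040 m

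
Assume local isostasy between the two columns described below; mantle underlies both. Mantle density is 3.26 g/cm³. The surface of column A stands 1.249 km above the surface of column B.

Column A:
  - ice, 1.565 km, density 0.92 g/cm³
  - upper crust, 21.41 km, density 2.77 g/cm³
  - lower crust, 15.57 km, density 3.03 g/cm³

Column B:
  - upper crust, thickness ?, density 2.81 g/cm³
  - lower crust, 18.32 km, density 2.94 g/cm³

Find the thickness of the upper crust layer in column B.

17.3 km

Take the compensation level at the base of the deeper column (depth z_c below the surface of column A) and equate Σ ρ_i t_i down to z_c; mantle fills any gap and the z_c terms cancel.
Column A: 1.565×0.92 + 21.41×2.77 + 15.57×3.03 + (z_c − 38.545)×3.26
Column B: 1.249×0 + x×2.81 + 18.32×2.94 + (z_c − 1.249 − 18.32 − x)×3.26
The z_c×3.26 term appears on both sides and cancels. Collect the known terms of each column as K = Σ(ρt)_known − 3.26 × (depth of known layers): K_A = 107.9226 − 3.26×38.545 = −17.7341; K_B = 53.8608 − 3.26×(1.249 + 18.32) = −9.93414.
Balance: K_A = K_B − x×(3.26 − 2.81), so x = (K_B − K_A)/(3.26 − 2.81) = 7.79996/0.45 = 17.3 km.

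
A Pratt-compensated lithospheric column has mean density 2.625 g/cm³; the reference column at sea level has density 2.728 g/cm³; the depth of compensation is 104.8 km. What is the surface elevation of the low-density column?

4.11 km

ρ_ref D = ρ (D + h) → h = D (ρ_ref − ρ)/ρ.
h = 104.8 km × (2.728 − 2.625)/2.625 = 4.11 km.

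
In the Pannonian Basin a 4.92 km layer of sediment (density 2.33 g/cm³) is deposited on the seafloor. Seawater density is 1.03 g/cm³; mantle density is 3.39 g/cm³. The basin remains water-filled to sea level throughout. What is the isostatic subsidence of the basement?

2.71 km

Submarine loading: the sediment displaces seawater, and the subsidence is in turn flooded, so s (ρ_m − ρ_w) = t (ρ_sed − ρ_w).
s = 4.92 km × (2.33 − 1.03) / (3.39 − 1.03) = 2.71 km.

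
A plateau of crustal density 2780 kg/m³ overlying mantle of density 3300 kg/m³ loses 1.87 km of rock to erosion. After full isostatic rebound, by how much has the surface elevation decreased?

Rebound u = e ρ_c/ρ_m = 1.87 km × 2780/3300 = 1.575 km.
Net surface drop = e − u = 1.87 km − 1.575 km = e (ρ_m − ρ_c)/ρ_m = 0.295 km.

0.295 km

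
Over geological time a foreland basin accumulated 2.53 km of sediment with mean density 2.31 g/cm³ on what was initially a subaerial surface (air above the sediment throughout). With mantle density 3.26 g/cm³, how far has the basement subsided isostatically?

Subaerial load: s = t ρ_sed / ρ_m = 2.53 km × 2.31/3.26 = 1.79 km.

1.79 km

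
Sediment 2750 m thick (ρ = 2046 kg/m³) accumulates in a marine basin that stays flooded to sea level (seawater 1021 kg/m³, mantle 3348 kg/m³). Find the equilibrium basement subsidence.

1210 m

Submarine loading: the sediment displaces seawater, and the subsidence is in turn flooded, so s (ρ_m − ρ_w) = t (ρ_sed − ρ_w).
s = 2750 m × (2046 − 1021) / (3348 − 1021) = 1210 m.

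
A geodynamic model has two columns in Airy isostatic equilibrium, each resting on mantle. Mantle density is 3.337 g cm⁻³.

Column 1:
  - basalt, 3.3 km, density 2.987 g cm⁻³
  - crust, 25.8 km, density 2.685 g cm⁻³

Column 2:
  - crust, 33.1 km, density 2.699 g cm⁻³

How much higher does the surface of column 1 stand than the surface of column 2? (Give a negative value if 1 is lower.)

For any compensation level in the mantle, the mantle terms cancel and isostasy reduces to e = (Σt_1 − Σt_2) − (Σ(ρt)_1 − Σ(ρt)_2) / ρ_m.
Σt_1 = 29.1 km; Σt_2 = 33.1 km; Σ(ρt)_1 = 79.1301; Σ(ρt)_2 = 89.3369 (in km·g cm⁻³).
e = (29.1 − 33.1) − (79.1301 − 89.3369) / 3.337 = −0.941 km.

−0.941 km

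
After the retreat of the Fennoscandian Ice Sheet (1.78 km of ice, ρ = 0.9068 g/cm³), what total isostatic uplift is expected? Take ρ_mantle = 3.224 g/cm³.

Removing the load lets mantle flow back in; uplift u satisfies ρ_ice t = ρ_m u.
u = t ρ_ice/ρ_m = 1.78 km × 0.9068/3.224 = 0.501 km.

0.501 km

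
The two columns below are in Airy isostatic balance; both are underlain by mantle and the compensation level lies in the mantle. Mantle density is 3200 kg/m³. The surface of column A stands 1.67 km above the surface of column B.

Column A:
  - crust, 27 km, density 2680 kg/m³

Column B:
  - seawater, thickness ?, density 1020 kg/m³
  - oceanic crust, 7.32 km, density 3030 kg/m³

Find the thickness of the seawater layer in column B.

3.42 km

Take the compensation level at the base of the deeper column (depth z_c below the surface of column A) and equate Σ ρ_i t_i down to z_c; mantle fills any gap and the z_c terms cancel.
Column A: 27×2680 + (z_c − 27)×3200
Column B: 1.67×0 + x×1020 + 7.32×3030 + (z_c − 1.67 − 7.32 − x)×3200
The z_c×3200 term appears on both sides and cancels. Collect the known terms of each column as K = Σ(ρt)_known − 3200 × (depth of known layers): K_A = 72360 − 3200×27 = −14040; K_B = 22179.6 − 3200×(1.67 + 7.32) = −6588.4.
Balance: K_A = K_B − x×(3200 − 1020), so x = (K_B − K_A)/(3200 − 1020) = 7451.6/2180 = 3.42 km.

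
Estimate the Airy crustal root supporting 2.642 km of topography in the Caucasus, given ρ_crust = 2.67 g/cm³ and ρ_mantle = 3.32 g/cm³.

10.9 km

For local isostatic compensation: the weight of the topography is balanced by the buoyancy of the root, ρ_c h = (ρ_m − ρ_c) r.
r = h · ρ_c / (ρ_m − ρ_c) = 2.642 km × 2.67 / (3.32 − 2.67) = 10.9 km.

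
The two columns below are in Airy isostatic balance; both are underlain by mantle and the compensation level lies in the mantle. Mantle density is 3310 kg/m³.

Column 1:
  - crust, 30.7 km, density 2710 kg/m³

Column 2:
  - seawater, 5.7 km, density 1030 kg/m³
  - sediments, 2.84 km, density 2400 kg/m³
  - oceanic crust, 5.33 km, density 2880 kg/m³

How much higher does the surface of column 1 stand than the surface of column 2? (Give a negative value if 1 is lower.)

For any compensation level in the mantle, the mantle terms cancel and isostasy reduces to e = (Σt_1 − Σt_2) − (Σ(ρt)_1 − Σ(ρt)_2) / ρ_m.
Σt_1 = 30.7 km; Σt_2 = 13.87 km; Σ(ρt)_1 = 83197; Σ(ρt)_2 = 28037.4 (in km·kg/m³).
e = (30.7 − 13.87) − (83197 − 28037.4) / 3310 = 0.165 km.

0.165 km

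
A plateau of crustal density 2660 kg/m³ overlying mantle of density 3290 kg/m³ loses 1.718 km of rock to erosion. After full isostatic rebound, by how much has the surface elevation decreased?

Rebound u = e ρ_c/ρ_m = 1.718 km × 2660/3290 = 1.389 km.
Net surface drop = e − u = 1.718 km − 1.389 km = e (ρ_m − ρ_c)/ρ_m = 0.329 km.

0.329 km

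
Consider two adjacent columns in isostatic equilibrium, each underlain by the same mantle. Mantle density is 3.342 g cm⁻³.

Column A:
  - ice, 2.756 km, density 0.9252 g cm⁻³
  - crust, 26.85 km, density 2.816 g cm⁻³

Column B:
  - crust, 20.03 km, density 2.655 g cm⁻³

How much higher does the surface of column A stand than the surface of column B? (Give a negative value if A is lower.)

For any compensation level in the mantle, the mantle terms cancel and isostasy reduces to e = (Σt_A − Σt_B) − (Σ(ρt)_A − Σ(ρt)_B) / ρ_m.
Σt_A = 29.606 km; Σt_B = 20.03 km; Σ(ρt)_A = 78.1594512; Σ(ρt)_B = 53.17965 (in km·g cm⁻³).
e = (29.606 − 20.03) − (78.1594512 − 53.17965) / 3.342 = 2.1 km.

2.1 km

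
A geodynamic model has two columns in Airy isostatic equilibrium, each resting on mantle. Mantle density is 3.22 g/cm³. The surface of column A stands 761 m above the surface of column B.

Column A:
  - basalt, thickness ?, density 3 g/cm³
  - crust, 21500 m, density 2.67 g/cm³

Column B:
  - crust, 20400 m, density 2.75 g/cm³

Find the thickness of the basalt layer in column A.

Take the compensation level at the base of the deeper column (depth z_c below the surface of column A) and equate Σ ρ_i t_i down to z_c; mantle fills any gap and the z_c terms cancel.
Column A: x×3 + 21500×2.67 + (z_c − 21500 − x)×3.22
Column B: 761×0 + 20400×2.75 + (z_c − 761 − 20400)×3.22
The z_c×3.22 term appears on both sides and cancels. Collect the known terms of each column as K = Σ(ρt)_known − 3.22 × (depth of known layers): K_A = 57405 − 3.22×21500 = −11825; K_B = 56100 − 3.22×(761 + 20400) = −12038.42.
Balance: K_A − x×(3.22 − 3) = K_B, so x = (K_A − K_B)/(3.22 − 3) = 213.42/0.22 = 970 m.

970 m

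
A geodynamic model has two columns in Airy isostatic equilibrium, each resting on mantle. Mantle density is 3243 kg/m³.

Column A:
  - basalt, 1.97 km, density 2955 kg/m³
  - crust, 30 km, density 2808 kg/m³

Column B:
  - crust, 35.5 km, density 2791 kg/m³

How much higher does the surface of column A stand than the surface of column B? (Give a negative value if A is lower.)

For any compensation level in the mantle, the mantle terms cancel and isostasy reduces to e = (Σt_A − Σt_B) − (Σ(ρt)_A − Σ(ρt)_B) / ρ_m.
Σt_A = 31.97 km; Σt_B = 35.5 km; Σ(ρt)_A = 90061.35; Σ(ρt)_B = 99080.5 (in km·kg/m³).
e = (31.97 − 35.5) − (90061.35 − 99080.5) / 3243 = −0.749 km.

−0.749 km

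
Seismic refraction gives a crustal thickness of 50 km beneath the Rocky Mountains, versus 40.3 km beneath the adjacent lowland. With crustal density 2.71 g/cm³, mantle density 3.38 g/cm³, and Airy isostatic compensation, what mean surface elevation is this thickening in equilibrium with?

1.92 km

Excess crust Δ = 50 km − 40.3 km = 9.7 km, split between elevation h and root r with h + r = Δ.
Airy balance ρ_c h = (ρ_m − ρ_c) r gives r = h ρ_c/(ρ_m − ρ_c), so h (1 + ρ_c/(ρ_m − ρ_c)) = Δ, i.e. h = Δ (ρ_m − ρ_c)/ρ_m.
h = 9.7 km × 0.67/3.38 = 1.92 km.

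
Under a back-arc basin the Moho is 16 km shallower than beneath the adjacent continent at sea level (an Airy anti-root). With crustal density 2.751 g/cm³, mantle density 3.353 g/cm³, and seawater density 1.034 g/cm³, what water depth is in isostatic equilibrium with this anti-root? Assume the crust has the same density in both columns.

5.61 km

Replacing a thickness d of crust by seawater at the top must be balanced by replacing crust with mantle at the base: d (ρ_c − ρ_w) = a (ρ_m − ρ_c).
d = a (ρ_m − ρ_c)/(ρ_c − ρ_w) = 16 km × 0.602/1.717 = 5.61 km.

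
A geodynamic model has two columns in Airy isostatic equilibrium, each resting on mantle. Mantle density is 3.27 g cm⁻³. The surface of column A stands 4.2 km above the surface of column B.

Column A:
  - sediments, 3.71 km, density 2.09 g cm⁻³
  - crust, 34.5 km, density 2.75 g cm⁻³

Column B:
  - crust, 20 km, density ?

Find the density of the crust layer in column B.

2.84 g cm⁻³

Take the compensation level at the base of the deeper column (depth z_c below the surface of column A) and equate Σ ρ_i t_i down to z_c; mantle fills any gap and the z_c terms cancel.
Column A: 3.71×2.09 + 34.5×2.75 + (z_c − 38.21)×3.27
Column B: 4.2×0 + 20×ρ + (z_c − 4.2 − 20)×3.27
The z_c×3.27 term appears on both sides and cancels. Collect the known terms of each column as K = Σ(ρt)_known − 3.27 × (depth of known layers): K_A = 102.6289 − 3.27×38.21 = −22.3178; K_B = 0 − 3.27×(4.2 + 20) = −79.134.
Balance: K_A = K_B + 20×ρ, so ρ = (K_A − K_B)/20 = 56.8162/20 = 2.84 g cm⁻³.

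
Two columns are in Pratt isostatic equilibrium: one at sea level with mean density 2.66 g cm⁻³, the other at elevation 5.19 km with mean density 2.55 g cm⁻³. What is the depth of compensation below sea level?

ρ_ref D = ρ (D + h) → D (ρ_ref − ρ) = ρ h.
D = ρ h/(ρ_ref − ρ) = 2.55 × 5.19 km/(2.66 − 2.55) = 120 km.

120 km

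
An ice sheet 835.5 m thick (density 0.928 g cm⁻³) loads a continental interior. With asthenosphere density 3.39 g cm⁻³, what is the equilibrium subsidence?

Balancing pressure at the compensation depth: the ice load ρ_ice t is balanced by mantle displaced below, ρ_m s.
s = t ρ_ice / ρ_m = 835.5 m × 0.928/3.39 = 229 m.

229 m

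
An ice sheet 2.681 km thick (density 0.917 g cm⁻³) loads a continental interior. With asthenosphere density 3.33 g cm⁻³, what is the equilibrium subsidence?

For local isostatic compensation: the ice load ρ_ice t is balanced by mantle displaced below, ρ_m s.
s = t ρ_ice / ρ_m = 2.681 km × 0.917/3.33 = 0.738 km.

0.738 km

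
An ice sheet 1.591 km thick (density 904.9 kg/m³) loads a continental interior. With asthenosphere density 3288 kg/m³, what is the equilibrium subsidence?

Equating mass per unit area of the two columns: the ice load ρ_ice t is balanced by mantle displaced below, ρ_m s.
s = t ρ_ice / ρ_m = 1.591 km × 904.9/3288 = 0.438 km.

0.438 km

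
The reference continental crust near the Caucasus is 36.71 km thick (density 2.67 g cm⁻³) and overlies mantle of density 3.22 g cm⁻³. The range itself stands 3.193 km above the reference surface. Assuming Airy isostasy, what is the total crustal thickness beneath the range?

55.4 km

Root depth r = h ρ_c / (ρ_m − ρ_c) = 3.193 km × 2.67 / 0.55 = 15.5 km.
Total thickness = T + h + r = 36.71 km + 3.193 km + 15.5 km = 55.4 km.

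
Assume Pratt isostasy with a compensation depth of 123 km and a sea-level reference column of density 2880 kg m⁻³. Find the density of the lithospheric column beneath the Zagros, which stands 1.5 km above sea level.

Pratt balance: ρ_ref D = ρ (D + h).
ρ = ρ_ref D/(D + h) = 2880 × 123 km/(123 km + 1.5 km) = 2850 kg m⁻³.

2850 kg m⁻³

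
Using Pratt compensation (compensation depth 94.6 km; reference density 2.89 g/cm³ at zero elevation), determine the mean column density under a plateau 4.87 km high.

Pratt balance: ρ_ref D = ρ (D + h).
ρ = ρ_ref D/(D + h) = 2.89 × 94.6 km/(94.6 km + 4.87 km) = 2.75 g/cm³.

2.75 g/cm³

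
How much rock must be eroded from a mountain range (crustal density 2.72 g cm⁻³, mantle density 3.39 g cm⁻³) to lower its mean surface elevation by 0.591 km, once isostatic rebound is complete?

2.99 km

Net drop Δ = e − u = e − e ρ_c/ρ_m = e (ρ_m − ρ_c)/ρ_m.
e = Δ ρ_m/(ρ_m − ρ_c) = 0.591 km × 3.39/0.67 = 2.99 km.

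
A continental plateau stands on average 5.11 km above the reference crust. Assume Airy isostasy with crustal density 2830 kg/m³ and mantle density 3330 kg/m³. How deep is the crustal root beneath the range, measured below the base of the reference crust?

28.9 km

Isostatic balance requires: the weight of the topography is balanced by the buoyancy of the root, ρ_c h = (ρ_m − ρ_c) r.
r = h · ρ_c / (ρ_m − ρ_c) = 5.11 km × 2830 / (3330 − 2830) = 28.9 km.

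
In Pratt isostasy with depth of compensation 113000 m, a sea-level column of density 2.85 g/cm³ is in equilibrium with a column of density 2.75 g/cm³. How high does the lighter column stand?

4110 m

ρ_ref D = ρ (D + h) → h = D (ρ_ref − ρ)/ρ.
h = 113000 m × (2.85 − 2.75)/2.75 = 4110 m.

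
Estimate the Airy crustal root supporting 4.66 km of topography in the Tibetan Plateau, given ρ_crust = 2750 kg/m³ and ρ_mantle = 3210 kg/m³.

Isostatic balance requires: the weight of the topography is balanced by the buoyancy of the root, ρ_c h = (ρ_m − ρ_c) r.
r = h · ρ_c / (ρ_m − ρ_c) = 4.66 km × 2750 / (3210 − 2750) = 27.9 km.

27.9 km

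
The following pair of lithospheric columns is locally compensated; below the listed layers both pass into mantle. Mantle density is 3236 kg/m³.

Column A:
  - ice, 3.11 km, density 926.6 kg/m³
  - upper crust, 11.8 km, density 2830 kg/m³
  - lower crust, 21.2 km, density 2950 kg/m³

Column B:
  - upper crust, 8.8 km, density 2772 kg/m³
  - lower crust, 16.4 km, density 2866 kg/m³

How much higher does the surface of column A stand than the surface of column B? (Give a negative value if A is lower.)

2.44 km

For any compensation level in the mantle, the mantle terms cancel and isostasy reduces to e = (Σt_A − Σt_B) − (Σ(ρt)_A − Σ(ρt)_B) / ρ_m.
Σt_A = 36.11 km; Σt_B = 25.2 km; Σ(ρt)_A = 98815.726; Σ(ρt)_B = 71396 (in km·kg/m³).
e = (36.11 − 25.2) − (98815.726 − 71396) / 3236 = 2.44 km.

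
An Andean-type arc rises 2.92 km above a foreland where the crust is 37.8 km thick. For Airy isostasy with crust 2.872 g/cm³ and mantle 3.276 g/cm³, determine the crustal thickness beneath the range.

61.5 km

Root depth r = h ρ_c / (ρ_m − ρ_c) = 2.92 km × 2.872 / 0.404 = 20.76 km.
Total thickness = T + h + r = 37.8 km + 2.92 km + 20.76 km = 61.5 km.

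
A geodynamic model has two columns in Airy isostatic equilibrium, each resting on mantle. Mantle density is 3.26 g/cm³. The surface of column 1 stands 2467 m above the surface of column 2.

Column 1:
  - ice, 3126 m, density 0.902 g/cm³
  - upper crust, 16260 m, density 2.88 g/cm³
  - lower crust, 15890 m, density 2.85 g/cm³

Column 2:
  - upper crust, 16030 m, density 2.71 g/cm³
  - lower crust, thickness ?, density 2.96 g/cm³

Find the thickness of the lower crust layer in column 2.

10700 m

Take the compensation level at the base of the deeper column (depth z_c below the surface of column 1) and equate Σ ρ_i t_i down to z_c; mantle fills any gap and the z_c terms cancel.
Column 1: 3126×0.902 + 16260×2.88 + 15890×2.85 + (z_c − 35276)×3.26
Column 2: 2467×0 + 16030×2.71 + x×2.96 + (z_c − 2467 − 16030 − x)×3.26
The z_c×3.26 term appears on both sides and cancels. Collect the known terms of each column as K = Σ(ρt)_known − 3.26 × (depth of known layers): K_1 = 94934.952 − 3.26×35276 = −20064.808; K_2 = 43441.3 − 3.26×(2467 + 16030) = −16858.92.
Balance: K_1 = K_2 − x×(3.26 − 2.96), so x = (K_2 − K_1)/(3.26 − 2.96) = 3205.89/0.3 = 10700 m.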